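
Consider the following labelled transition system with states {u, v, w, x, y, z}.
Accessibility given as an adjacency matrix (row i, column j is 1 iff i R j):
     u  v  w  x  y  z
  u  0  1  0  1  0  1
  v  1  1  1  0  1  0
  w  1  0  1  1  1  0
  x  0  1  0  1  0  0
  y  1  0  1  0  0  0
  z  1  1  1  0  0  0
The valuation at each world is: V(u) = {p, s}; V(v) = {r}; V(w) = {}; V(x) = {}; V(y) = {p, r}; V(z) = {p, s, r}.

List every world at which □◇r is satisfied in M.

Let φ = □◇r. Evaluate φ at each world:
  u (successors {v, x, z}): φ is true.
  v (successors {u, v, w, y}): φ is false.
  w (successors {u, w, x, y}): φ is false.
  x (successors {v, x}): φ is true.
  y (successors {u, w}): φ is true.
  z (successors {u, v, w}): φ is true.
For instance, at z:
  At z: □◇r requires ◇r at every successor {u, v, w}.
      At u: ◇r requires r at some successor in {v, x, z}.
        r holds at v, so ◇r is true at u.
      At v: ◇r requires r at some successor in {u, v, w, y}.
        r holds at v, so ◇r is true at v.
      At w: ◇r requires r at some successor in {u, w, x, y}.
        r holds at y, so ◇r is true at w.
  So □◇r is true at z.
Satisfying worlds: {u, x, y, z}

u, x, y, z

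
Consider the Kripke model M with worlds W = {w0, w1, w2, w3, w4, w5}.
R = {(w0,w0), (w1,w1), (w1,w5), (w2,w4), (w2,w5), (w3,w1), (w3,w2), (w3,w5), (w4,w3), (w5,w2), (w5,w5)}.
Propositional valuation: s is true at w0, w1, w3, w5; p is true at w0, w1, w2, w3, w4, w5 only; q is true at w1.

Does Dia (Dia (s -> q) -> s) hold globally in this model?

Recall that Dia ψ holds at a world iff ψ holds at some accessible world.
Let φ = Dia (Dia (s -> q) -> s). Evaluate φ at each world:
  w0 (successors {w0}): φ is true.
  w1 (successors {w1, w5}): φ is true.
  w2 (successors {w4, w5}): φ is true.
  w3 (successors {w1, w2, w5}): φ is true.
  w4 (successors {w3}): φ is true.
  w5 (successors {w2, w5}): φ is true.
For instance, at w4:
  At w4: Dia (Dia (s -> q) -> s) requires Dia (s -> q) -> s at some successor in {w3}.
    Dia (s -> q) -> s holds at w3, so Dia (Dia (s -> q) -> s) is true at w4.
      At w3: Dia (s -> q) is true, s is true, so Dia (s -> q) -> s is true.

Yes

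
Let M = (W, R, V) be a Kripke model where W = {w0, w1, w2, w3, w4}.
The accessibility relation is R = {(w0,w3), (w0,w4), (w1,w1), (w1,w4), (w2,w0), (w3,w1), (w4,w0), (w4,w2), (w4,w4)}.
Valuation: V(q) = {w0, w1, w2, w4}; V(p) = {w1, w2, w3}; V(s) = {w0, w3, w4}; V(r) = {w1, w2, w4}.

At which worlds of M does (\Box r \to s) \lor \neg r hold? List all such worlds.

w0, w2, w3, w4

Let φ = (\Box r \to s) \lor \neg r. Evaluate φ at each world:
  w0 (successors {w3, w4}): φ is true.
  w1 (successors {w1, w4}): φ is false.
  w2 (successors {w0}): φ is true.
  w3 (successors {w1}): φ is true.
  w4 (successors {w0, w2, w4}): φ is true.
For instance, at w3:
  At w3: \Box r \to s is true, \neg r is true, so (\Box r \to s) \lor \neg r is true.
    At w3: \Box r is true, s is true, so \Box r \to s is true.
      At w3: \Box r requires r at every successor {w1}.
        At w1: r is true.
      So \Box r is true at w3.
Satisfying worlds: {w0, w2, w3, w4}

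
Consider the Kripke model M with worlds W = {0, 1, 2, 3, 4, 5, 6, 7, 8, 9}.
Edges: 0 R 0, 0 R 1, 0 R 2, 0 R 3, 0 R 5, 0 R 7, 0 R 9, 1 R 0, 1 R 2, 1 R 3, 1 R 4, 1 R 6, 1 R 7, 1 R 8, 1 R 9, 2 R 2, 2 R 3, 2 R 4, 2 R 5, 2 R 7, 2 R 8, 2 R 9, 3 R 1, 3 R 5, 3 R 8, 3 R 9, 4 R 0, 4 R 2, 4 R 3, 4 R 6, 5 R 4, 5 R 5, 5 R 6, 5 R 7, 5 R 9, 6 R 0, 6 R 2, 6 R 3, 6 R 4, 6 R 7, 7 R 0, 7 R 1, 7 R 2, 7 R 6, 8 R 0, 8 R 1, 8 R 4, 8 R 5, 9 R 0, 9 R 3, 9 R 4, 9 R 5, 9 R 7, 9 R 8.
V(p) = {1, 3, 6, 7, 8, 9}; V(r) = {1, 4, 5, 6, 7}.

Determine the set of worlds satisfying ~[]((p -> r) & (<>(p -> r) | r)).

0, 1, 2, 3, 4, 5, 6, 9

Let φ = ~[]((p -> r) & (<>(p -> r) | r)). Evaluate φ at each world:
  0 (successors {0, 1, 2, 3, 5, 7, 9}): φ is true.
  1 (successors {0, 2, 3, 4, 6, 7, 8, 9}): φ is true.
  2 (successors {2, 3, 4, 5, 7, 8, 9}): φ is true.
  3 (successors {1, 5, 8, 9}): φ is true.
  4 (successors {0, 2, 3, 6}): φ is true.
  5 (successors {4, 5, 6, 7, 9}): φ is true.
  6 (successors {0, 2, 3, 4, 7}): φ is true.
  7 (successors {0, 1, 2, 6}): φ is false.
  8 (successors {0, 1, 4, 5}): φ is false.
  9 (successors {0, 3, 4, 5, 7, 8}): φ is true.
For instance, at 1:
  At 1: []((p -> r) & (<>(p -> r) | r)) is false, so ~[]((p -> r) & (<>(p -> r) | r)) is true.
    At 1: []((p -> r) & (<>(p -> r) | r)) requires (p -> r) & (<>(p -> r) | r) at every successor {0, 2, 3, 4, 6, 7, 8, 9}.
      (p -> r) & (<>(p -> r) | r) fails at 3, so []((p -> r) & (<>(p -> r) | r)) is false at 1.
Satisfying worlds: {0, 1, 2, 3, 4, 5, 6, 9}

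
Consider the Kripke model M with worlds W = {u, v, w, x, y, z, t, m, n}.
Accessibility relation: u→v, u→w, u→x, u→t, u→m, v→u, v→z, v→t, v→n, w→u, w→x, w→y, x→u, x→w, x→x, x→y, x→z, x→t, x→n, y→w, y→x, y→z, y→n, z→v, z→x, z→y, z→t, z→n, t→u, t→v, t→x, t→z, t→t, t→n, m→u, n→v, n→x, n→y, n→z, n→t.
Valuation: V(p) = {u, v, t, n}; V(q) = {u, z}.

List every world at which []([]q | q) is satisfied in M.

Let φ = []([]q | q). Evaluate φ at each world:
  u (successors {v, w, x, t, m}): φ is false.
  v (successors {u, z, t, n}): φ is false.
  w (successors {u, x, y}): φ is false.
  x (successors {u, w, x, y, z, t, n}): φ is false.
  y (successors {w, x, z, n}): φ is false.
  z (successors {v, x, y, t, n}): φ is false.
  t (successors {u, v, x, z, t, n}): φ is false.
  m (successors {u}): φ is true.
  n (successors {v, x, y, z, t}): φ is false.
For instance, at v:
  At v: []([]q | q) requires []q | q at every successor {u, z, t, n}.
    []q | q fails at t, so []([]q | q) is false at v.
      At t: []q is false, q is false, so []q | q is false.
Satisfying worlds: {m}

m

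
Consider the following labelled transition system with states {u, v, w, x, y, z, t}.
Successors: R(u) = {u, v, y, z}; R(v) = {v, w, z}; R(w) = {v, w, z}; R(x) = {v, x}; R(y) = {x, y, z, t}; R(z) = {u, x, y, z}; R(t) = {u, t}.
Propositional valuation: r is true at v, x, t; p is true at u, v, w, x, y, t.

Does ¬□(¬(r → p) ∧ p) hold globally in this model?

Recall that □ψ holds at a world iff ψ holds at every accessible world, and ◇ψ holds iff ψ holds at some accessible world.
Let φ = ¬□(¬(r → p) ∧ p). Evaluate φ at each world:
  u (successors {u, v, y, z}): φ is true.
  v (successors {v, w, z}): φ is true.
  w (successors {v, w, z}): φ is true.
  x (successors {v, x}): φ is true.
  y (successors {x, y, z, t}): φ is true.
  z (successors {u, x, y, z}): φ is true.
  t (successors {u, t}): φ is true.
For instance, at z:
  At z: □(¬(r → p) ∧ p) is false, so ¬□(¬(r → p) ∧ p) is true.
    At z: □(¬(r → p) ∧ p) requires ¬(r → p) ∧ p at every successor {u, x, y, z}.
      ¬(r → p) ∧ p fails at u, so □(¬(r → p) ∧ p) is false at z.

Yes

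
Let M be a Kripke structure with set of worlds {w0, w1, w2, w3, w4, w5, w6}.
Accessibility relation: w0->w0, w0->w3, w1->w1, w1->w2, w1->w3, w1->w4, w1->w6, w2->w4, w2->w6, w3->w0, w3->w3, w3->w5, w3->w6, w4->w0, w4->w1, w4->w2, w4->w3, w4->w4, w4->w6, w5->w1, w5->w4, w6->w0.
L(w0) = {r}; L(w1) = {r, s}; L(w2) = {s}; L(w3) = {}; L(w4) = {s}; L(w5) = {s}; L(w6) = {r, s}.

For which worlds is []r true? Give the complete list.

w6

Let φ = []r. Evaluate φ at each world:
  w0 (successors {w0, w3}): φ is false.
  w1 (successors {w1, w2, w3, w4, w6}): φ is false.
  w2 (successors {w4, w6}): φ is false.
  w3 (successors {w0, w3, w5, w6}): φ is false.
  w4 (successors {w0, w1, w2, w3, w4, w6}): φ is false.
  w5 (successors {w1, w4}): φ is false.
  w6 (successors {w0}): φ is true.
For instance, at w0:
  At w0: []r requires r at every successor {w0, w3}.
    r fails at w3, so []r is false at w0.
Satisfying worlds: {w6}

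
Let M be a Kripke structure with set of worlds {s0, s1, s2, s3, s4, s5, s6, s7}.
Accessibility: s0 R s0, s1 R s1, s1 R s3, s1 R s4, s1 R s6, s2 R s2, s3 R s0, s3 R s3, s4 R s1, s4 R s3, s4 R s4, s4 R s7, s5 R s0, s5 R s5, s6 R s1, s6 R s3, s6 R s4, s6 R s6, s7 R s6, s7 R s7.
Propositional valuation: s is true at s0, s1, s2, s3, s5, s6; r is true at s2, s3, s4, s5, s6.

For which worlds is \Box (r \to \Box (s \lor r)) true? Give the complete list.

Let φ = \Box (r \to \Box (s \lor r)). Evaluate φ at each world:
  s0 (successors {s0}): φ is true.
  s1 (successors {s1, s3, s4, s6}): φ is false.
  s2 (successors {s2}): φ is true.
  s3 (successors {s0, s3}): φ is true.
  s4 (successors {s1, s3, s4, s7}): φ is false.
  s5 (successors {s0, s5}): φ is true.
  s6 (successors {s1, s3, s4, s6}): φ is false.
  s7 (successors {s6, s7}): φ is true.
For instance, at s4:
  At s4: \Box (r \to \Box (s \lor r)) requires r \to \Box (s \lor r) at every successor {s1, s3, s4, s7}.
    r \to \Box (s \lor r) fails at s4, so \Box (r \to \Box (s \lor r)) is false at s4.
      At s4: r is true, \Box (s \lor r) is false, so r \to \Box (s \lor r) is false.
Satisfying worlds: {s0, s2, s3, s5, s7}

s0, s2, s3, s5, s7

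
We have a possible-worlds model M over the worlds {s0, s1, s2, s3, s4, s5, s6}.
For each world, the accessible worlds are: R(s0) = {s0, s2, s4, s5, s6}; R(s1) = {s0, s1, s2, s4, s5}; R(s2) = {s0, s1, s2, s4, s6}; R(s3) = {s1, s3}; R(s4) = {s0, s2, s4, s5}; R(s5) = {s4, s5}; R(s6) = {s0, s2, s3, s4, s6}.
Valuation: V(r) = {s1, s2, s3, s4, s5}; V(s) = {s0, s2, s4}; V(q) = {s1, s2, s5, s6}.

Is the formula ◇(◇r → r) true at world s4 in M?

Recall that ◇ψ holds at a world iff ψ holds at some accessible world.
At s4: ◇(◇r → r) requires ◇r → r at some successor in {s0, s2, s4, s5}.
  ◇r → r holds at s2, so ◇(◇r → r) is true at s4.
    At s2: ◇r is true, r is true, so ◇r → r is true.
      At s2: ◇r requires r at some successor in {s0, s1, s2, s4, s6}.
        r holds at s1, so ◇r is true at s2.

Yes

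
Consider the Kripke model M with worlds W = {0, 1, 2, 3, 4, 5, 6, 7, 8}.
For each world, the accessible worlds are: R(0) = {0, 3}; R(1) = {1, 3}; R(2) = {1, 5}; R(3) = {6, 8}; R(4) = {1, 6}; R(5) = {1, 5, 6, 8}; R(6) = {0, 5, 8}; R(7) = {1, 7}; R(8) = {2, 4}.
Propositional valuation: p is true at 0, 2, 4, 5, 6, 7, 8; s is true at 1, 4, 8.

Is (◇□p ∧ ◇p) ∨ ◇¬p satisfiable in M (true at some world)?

Yes

Let φ = (◇□p ∧ ◇p) ∨ ◇¬p. Evaluate φ at each world:
  0 (successors {0, 3}): φ is true.
  1 (successors {1, 3}): φ is true.
  2 (successors {1, 5}): φ is true.
  3 (successors {6, 8}): φ is true.
  4 (successors {1, 6}): φ is true.
  5 (successors {1, 5, 6, 8}): φ is true.
  6 (successors {0, 5, 8}): φ is true.
  7 (successors {1, 7}): φ is true.
  8 (successors {2, 4}): φ is false.
Detail at 0 (witness):
  At 0: ◇□p ∧ ◇p is true, ◇¬p is true, so (◇□p ∧ ◇p) ∨ ◇¬p is true.
    At 0: ◇□p is true, ◇p is true, so ◇□p ∧ ◇p is true.
      At 0: ◇□p requires □p at some successor in {0, 3}.
        □p holds at 3, so ◇□p is true at 0.
      At 0: ◇p requires p at some successor in {0, 3}.
        p holds at 0, so ◇p is true at 0.
    At 0: ◇¬p requires ¬p at some successor in {0, 3}.
      ¬p holds at 3, so ◇¬p is true at 0.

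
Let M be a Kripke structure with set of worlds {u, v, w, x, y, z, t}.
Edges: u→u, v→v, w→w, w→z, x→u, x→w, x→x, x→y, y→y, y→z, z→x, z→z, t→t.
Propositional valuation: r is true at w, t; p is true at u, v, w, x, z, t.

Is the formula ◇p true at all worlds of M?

Let φ = ◇p. Evaluate φ at each world:
  u (successors {u}): φ is true.
  v (successors {v}): φ is true.
  w (successors {w, z}): φ is true.
  x (successors {u, w, x, y}): φ is true.
  y (successors {y, z}): φ is true.
  z (successors {x, z}): φ is true.
  t (successors {t}): φ is true.
For instance, at y:
  At y: ◇p requires p at some successor in {y, z}.
    p holds at z, so ◇p is true at y.

Yes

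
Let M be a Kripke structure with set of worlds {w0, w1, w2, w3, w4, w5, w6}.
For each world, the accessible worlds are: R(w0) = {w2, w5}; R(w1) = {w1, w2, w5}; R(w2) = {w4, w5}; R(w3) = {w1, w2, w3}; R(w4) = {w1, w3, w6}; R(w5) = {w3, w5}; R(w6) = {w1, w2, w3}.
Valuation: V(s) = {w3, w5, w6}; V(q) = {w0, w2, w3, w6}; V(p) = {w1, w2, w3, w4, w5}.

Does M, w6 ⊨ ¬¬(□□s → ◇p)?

At w6: ¬(□□s → ◇p) is false, so ¬¬(□□s → ◇p) is true.
  At w6: □□s → ◇p is true, so ¬(□□s → ◇p) is false.
    At w6: □□s is false, ◇p is true, so □□s → ◇p is true.
      At w6: □□s requires □s at every successor {w1, w2, w3}.
        □s fails at w1, so □□s is false at w6.
      At w6: ◇p requires p at some successor in {w1, w2, w3}.
        p holds at w1, so ◇p is true at w6.

Yes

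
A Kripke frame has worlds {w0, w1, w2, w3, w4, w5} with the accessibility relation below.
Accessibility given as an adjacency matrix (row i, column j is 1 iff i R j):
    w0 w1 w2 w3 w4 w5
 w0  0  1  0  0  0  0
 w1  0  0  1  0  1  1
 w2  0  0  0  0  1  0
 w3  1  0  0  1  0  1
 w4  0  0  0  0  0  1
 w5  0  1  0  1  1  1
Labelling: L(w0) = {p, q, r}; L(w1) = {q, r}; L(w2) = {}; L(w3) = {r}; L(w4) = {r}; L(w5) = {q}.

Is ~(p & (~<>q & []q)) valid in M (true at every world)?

Let φ = ~(p & (~<>q & []q)). Evaluate φ at each world:
  w0 (successors {w1}): φ is true.
  w1 (successors {w2, w4, w5}): φ is true.
  w2 (successors {w4}): φ is true.
  w3 (successors {w0, w3, w5}): φ is true.
  w4 (successors {w5}): φ is true.
  w5 (successors {w1, w3, w4, w5}): φ is true.
For instance, at w0:
  At w0: p & (~<>q & []q) is false, so ~(p & (~<>q & []q)) is true.
    At w0: p is true, ~<>q & []q is false, so p & (~<>q & []q) is false.
      At w0: ~<>q is false, []q is true, so ~<>q & []q is false.

Yes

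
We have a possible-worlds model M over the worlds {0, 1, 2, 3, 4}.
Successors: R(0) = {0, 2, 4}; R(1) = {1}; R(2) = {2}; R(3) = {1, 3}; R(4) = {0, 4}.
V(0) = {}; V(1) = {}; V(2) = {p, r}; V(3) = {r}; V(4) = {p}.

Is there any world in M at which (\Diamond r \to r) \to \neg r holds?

Yes

Let φ = (\Diamond r \to r) \to \neg r. Evaluate φ at each world:
  0 (successors {0, 2, 4}): φ is true.
  1 (successors {1}): φ is true.
  2 (successors {2}): φ is false.
  3 (successors {1, 3}): φ is false.
  4 (successors {0, 4}): φ is true.
Detail at 0 (witness):
  At 0: \Diamond r \to r is false, \neg r is true, so (\Diamond r \to r) \to \neg r is true.
    At 0: \Diamond r is true, r is false, so \Diamond r \to r is false.
      At 0: \Diamond r requires r at some successor in {0, 2, 4}.
        r holds at 2, so \Diamond r is true at 0.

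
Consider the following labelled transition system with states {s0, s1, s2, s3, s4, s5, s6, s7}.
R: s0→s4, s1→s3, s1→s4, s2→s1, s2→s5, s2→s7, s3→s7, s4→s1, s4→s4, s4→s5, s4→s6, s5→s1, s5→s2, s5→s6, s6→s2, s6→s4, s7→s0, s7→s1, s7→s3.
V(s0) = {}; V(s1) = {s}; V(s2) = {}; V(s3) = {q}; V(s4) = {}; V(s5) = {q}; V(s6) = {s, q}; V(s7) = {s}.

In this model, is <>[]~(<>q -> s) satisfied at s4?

Recall that []ψ holds at a world iff ψ holds at every accessible world, and <>ψ holds iff ψ holds at some accessible world.
At s4: <>[]~(<>q -> s) requires []~(<>q -> s) at some successor in {s1, s4, s5, s6}.
  []~(<>q -> s) holds at s6, so <>[]~(<>q -> s) is true at s4.
    At s6: []~(<>q -> s) requires ~(<>q -> s) at every successor {s2, s4}.
      At s2: ~(<>q -> s) is true.
      At s4: ~(<>q -> s) is true.
    So []~(<>q -> s) is true at s6.

Yes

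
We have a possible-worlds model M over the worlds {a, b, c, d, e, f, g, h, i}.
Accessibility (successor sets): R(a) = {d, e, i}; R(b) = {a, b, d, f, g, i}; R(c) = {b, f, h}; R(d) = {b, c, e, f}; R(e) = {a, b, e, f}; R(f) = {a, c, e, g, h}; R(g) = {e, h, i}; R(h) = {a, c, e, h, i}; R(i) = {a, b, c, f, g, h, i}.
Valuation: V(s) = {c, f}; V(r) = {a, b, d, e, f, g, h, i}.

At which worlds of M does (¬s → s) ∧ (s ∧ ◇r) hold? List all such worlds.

Let φ = (¬s → s) ∧ (s ∧ ◇r). Evaluate φ at each world:
  a (successors {d, e, i}): φ is false.
  b (successors {a, b, d, f, g, i}): φ is false.
  c (successors {b, f, h}): φ is true.
  d (successors {b, c, e, f}): φ is false.
  e (successors {a, b, e, f}): φ is false.
  f (successors {a, c, e, g, h}): φ is true.
  g (successors {e, h, i}): φ is false.
  h (successors {a, c, e, h, i}): φ is false.
  i (successors {a, b, c, f, g, h, i}): φ is false.
For instance, at f:
  At f: ¬s → s is true, s ∧ ◇r is true, so (¬s → s) ∧ (s ∧ ◇r) is true.
    At f: s is true, ◇r is true, so s ∧ ◇r is true.
      At f: ◇r requires r at some successor in {a, c, e, g, h}.
        r holds at a, so ◇r is true at f.
Satisfying worlds: {c, f}

c, f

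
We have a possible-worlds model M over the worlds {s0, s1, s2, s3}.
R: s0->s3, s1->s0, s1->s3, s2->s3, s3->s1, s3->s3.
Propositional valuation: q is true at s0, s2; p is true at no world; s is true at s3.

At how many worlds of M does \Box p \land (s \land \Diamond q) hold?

0

Recall that \Box ψ holds at a world iff ψ holds at every accessible world, and \Diamond ψ holds iff ψ holds at some accessible world.
Let φ = \Box p \land (s \land \Diamond q). Evaluate φ at each world:
  s0 (successors {s3}): φ is false.
  s1 (successors {s0, s3}): φ is false.
  s2 (successors {s3}): φ is false.
  s3 (successors {s1, s3}): φ is false.
For instance, at s0:
  At s0: \Box p is false, s \land \Diamond q is false, so \Box p \land (s \land \Diamond q) is false.
    At s0: \Box p requires p at every successor {s3}.
      p fails at s3, so \Box p is false at s0.
    At s0: s is false, \Diamond q is false, so s \land \Diamond q is false.
      At s0: \Diamond q requires q at some successor in {s3}.
        At s3: q is false.
      So \Diamond q is false at s0.
Satisfying worlds: none.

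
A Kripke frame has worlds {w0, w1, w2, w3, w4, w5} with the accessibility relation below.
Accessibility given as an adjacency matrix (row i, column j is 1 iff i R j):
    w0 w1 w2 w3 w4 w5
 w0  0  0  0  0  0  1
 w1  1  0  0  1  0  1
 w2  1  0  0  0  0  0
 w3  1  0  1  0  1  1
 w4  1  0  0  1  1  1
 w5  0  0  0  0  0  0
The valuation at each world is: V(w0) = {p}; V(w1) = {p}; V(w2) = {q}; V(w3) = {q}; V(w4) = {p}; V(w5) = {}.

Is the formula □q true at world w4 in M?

Recall that □ψ holds at a world iff ψ holds at every accessible world, and ◇ψ holds iff ψ holds at some accessible world.
At w4: □q requires q at every successor {w0, w3, w4, w5}.
  q fails at w0, so □q is false at w4.

No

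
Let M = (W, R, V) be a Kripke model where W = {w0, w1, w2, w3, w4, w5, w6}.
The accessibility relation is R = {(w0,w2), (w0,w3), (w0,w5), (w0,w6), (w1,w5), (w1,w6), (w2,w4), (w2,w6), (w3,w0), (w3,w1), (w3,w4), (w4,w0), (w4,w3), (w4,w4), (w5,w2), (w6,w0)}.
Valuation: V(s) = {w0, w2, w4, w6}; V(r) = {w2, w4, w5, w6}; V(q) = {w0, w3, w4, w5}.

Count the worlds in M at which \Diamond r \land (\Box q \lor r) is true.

Let φ = \Diamond r \land (\Box q \lor r). Evaluate φ at each world:
  w0 (successors {w2, w3, w5, w6}): φ is false.
  w1 (successors {w5, w6}): φ is false.
  w2 (successors {w4, w6}): φ is true.
  w3 (successors {w0, w1, w4}): φ is false.
  w4 (successors {w0, w3, w4}): φ is true.
  w5 (successors {w2}): φ is true.
  w6 (successors {w0}): φ is false.
For instance, at w0:
  At w0: \Diamond r is true, \Box q \lor r is false, so \Diamond r \land (\Box q \lor r) is false.
    At w0: \Diamond r requires r at some successor in {w2, w3, w5, w6}.
      r holds at w2, so \Diamond r is true at w0.
    At w0: \Box q is false, r is false, so \Box q \lor r is false.
      At w0: \Box q requires q at every successor {w2, w3, w5, w6}.
        q fails at w2, so \Box q is false at w0.
Satisfying worlds: {w2, w4, w5}

3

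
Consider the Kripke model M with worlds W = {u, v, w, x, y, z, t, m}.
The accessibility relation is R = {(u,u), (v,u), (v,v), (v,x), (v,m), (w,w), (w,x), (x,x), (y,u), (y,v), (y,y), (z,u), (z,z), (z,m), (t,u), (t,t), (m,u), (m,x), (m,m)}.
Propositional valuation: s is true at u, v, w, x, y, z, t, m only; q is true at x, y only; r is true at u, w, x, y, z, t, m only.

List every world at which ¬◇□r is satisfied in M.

none

Recall that □ψ holds at a world iff ψ holds at every accessible world, and ◇ψ holds iff ψ holds at some accessible world.
Let φ = ¬◇□r. Evaluate φ at each world:
  u (successors {u}): φ is false.
  v (successors {u, v, x, m}): φ is false.
  w (successors {w, x}): φ is false.
  x (successors {x}): φ is false.
  y (successors {u, v, y}): φ is false.
  z (successors {u, z, m}): φ is false.
  t (successors {u, t}): φ is false.
  m (successors {u, x, m}): φ is false.
For instance, at x:
  At x: ◇□r is true, so ¬◇□r is false.
    At x: ◇□r requires □r at some successor in {x}.
      □r holds at x, so ◇□r is true at x.
Satisfying worlds: none.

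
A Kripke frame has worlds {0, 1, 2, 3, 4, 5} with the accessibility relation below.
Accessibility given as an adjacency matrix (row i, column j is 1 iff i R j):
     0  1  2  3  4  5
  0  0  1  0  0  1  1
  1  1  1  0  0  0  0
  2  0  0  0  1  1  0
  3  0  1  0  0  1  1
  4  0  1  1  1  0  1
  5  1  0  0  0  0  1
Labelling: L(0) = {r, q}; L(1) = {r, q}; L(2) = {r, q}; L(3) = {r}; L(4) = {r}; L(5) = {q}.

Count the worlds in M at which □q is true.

Let φ = □q. Evaluate φ at each world:
  0 (successors {1, 4, 5}): φ is false.
  1 (successors {0, 1}): φ is true.
  2 (successors {3, 4}): φ is false.
  3 (successors {1, 4, 5}): φ is false.
  4 (successors {1, 2, 3, 5}): φ is false.
  5 (successors {0, 5}): φ is true.
For instance, at 3:
  At 3: □q requires q at every successor {1, 4, 5}.
    q fails at 4, so □q is false at 3.
Satisfying worlds: {1, 5}

2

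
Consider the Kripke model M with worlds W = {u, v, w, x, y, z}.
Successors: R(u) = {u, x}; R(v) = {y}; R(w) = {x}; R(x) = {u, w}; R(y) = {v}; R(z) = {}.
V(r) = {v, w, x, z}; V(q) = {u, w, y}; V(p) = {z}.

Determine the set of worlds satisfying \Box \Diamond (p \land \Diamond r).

z

Let φ = \Box \Diamond (p \land \Diamond r). Evaluate φ at each world:
  u (successors {u, x}): φ is false.
  v (successors {y}): φ is false.
  w (successors {x}): φ is false.
  x (successors {u, w}): φ is false.
  y (successors {v}): φ is false.
  z (successors ∅): φ is true.
For instance, at y:
  At y: \Box \Diamond (p \land \Diamond r) requires \Diamond (p \land \Diamond r) at every successor {v}.
    \Diamond (p \land \Diamond r) fails at v, so \Box \Diamond (p \land \Diamond r) is false at y.
      At v: \Diamond (p \land \Diamond r) requires p \land \Diamond r at some successor in {y}.
        At y: p \land \Diamond r is false.
      So \Diamond (p \land \Diamond r) is false at v.
Satisfying worlds: {z}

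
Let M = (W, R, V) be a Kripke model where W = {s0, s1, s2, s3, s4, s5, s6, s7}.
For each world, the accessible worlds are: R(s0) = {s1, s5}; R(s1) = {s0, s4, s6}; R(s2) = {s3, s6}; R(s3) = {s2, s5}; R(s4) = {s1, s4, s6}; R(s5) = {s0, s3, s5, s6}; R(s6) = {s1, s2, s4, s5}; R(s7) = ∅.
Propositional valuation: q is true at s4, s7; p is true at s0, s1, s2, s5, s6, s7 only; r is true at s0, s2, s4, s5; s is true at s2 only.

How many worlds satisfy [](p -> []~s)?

Let φ = [](p -> []~s). Evaluate φ at each world:
  s0 (successors {s1, s5}): φ is true.
  s1 (successors {s0, s4, s6}): φ is false.
  s2 (successors {s3, s6}): φ is false.
  s3 (successors {s2, s5}): φ is true.
  s4 (successors {s1, s4, s6}): φ is false.
  s5 (successors {s0, s3, s5, s6}): φ is false.
  s6 (successors {s1, s2, s4, s5}): φ is true.
  s7 (successors ∅): φ is true.
For instance, at s5:
  At s5: [](p -> []~s) requires p -> []~s at every successor {s0, s3, s5, s6}.
    p -> []~s fails at s6, so [](p -> []~s) is false at s5.
      At s6: p is true, []~s is false, so p -> []~s is false.
Satisfying worlds: {s0, s3, s6, s7}

4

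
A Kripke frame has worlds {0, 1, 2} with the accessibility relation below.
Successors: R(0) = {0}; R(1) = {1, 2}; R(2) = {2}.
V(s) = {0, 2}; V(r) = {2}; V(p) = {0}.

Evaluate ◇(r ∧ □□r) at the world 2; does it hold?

At 2: ◇(r ∧ □□r) requires r ∧ □□r at some successor in {2}.
  r ∧ □□r holds at 2, so ◇(r ∧ □□r) is true at 2.
    At 2: r is true, □□r is true, so r ∧ □□r is true.
      At 2: □□r requires □r at every successor {2}.
        At 2: □r is true.
      So □□r is true at 2.

Yes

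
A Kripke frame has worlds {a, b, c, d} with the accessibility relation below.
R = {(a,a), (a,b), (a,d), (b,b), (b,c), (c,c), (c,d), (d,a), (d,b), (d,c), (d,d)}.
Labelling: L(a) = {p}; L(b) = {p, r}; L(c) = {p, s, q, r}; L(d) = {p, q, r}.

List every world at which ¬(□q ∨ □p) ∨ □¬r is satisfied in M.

none

Let φ = ¬(□q ∨ □p) ∨ □¬r. Evaluate φ at each world:
  a (successors {a, b, d}): φ is false.
  b (successors {b, c}): φ is false.
  c (successors {c, d}): φ is false.
  d (successors {a, b, c, d}): φ is false.
For instance, at a:
  At a: ¬(□q ∨ □p) is false, □¬r is false, so ¬(□q ∨ □p) ∨ □¬r is false.
    At a: □q ∨ □p is true, so ¬(□q ∨ □p) is false.
      At a: □q is false, □p is true, so □q ∨ □p is true.
    At a: □¬r requires ¬r at every successor {a, b, d}.
      ¬r fails at b, so □¬r is false at a.
Satisfying worlds: none.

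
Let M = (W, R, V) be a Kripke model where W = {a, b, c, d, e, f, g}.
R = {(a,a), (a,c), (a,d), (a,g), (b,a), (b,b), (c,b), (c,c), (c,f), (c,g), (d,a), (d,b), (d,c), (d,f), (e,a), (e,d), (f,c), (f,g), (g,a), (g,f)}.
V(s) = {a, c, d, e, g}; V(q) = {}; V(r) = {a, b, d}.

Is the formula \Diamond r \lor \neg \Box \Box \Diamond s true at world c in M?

Yes

At c: \Diamond r is true, \neg \Box \Box \Diamond s is false, so \Diamond r \lor \neg \Box \Box \Diamond s is true.
  At c: \Diamond r requires r at some successor in {b, c, f, g}.
    r holds at b, so \Diamond r is true at c.
  At c: \Box \Box \Diamond s is true, so \neg \Box \Box \Diamond s is false.
    At c: \Box \Box \Diamond s requires \Box \Diamond s at every successor {b, c, f, g}.
      At b: \Box \Diamond s is true.
      At c: \Box \Diamond s is true.
      At f: \Box \Diamond s is true.
      At g: \Box \Diamond s is true.
    So \Box \Box \Diamond s is true at c.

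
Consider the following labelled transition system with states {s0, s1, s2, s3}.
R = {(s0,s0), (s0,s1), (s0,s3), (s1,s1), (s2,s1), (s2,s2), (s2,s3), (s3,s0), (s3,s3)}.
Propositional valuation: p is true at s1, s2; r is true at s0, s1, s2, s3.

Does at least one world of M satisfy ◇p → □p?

Yes

Let φ = ◇p → □p. Evaluate φ at each world:
  s0 (successors {s0, s1, s3}): φ is false.
  s1 (successors {s1}): φ is true.
  s2 (successors {s1, s2, s3}): φ is false.
  s3 (successors {s0, s3}): φ is true.
Detail at s1 (witness):
  At s1: ◇p is true, □p is true, so ◇p → □p is true.
    At s1: ◇p requires p at some successor in {s1}.
      p holds at s1, so ◇p is true at s1.
    At s1: □p requires p at every successor {s1}.
      At s1: p is true.
    So □p is true at s1.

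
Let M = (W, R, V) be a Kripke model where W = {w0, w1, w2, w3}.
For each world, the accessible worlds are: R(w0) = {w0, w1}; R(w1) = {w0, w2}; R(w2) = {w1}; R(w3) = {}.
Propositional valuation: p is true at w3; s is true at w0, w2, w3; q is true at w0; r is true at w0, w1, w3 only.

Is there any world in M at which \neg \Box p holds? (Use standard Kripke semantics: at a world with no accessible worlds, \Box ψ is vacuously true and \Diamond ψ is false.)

Yes

Recall that \Box ψ holds at a world iff ψ holds at every accessible world, and \Diamond ψ holds iff ψ holds at some accessible world.
Let φ = \neg \Box p. Evaluate φ at each world:
  w0 (successors {w0, w1}): φ is true.
  w1 (successors {w0, w2}): φ is true.
  w2 (successors {w1}): φ is true.
  w3 (successors ∅): φ is false.
Detail at w0 (witness):
  At w0: \Box p is false, so \neg \Box p is true.
    At w0: \Box p requires p at every successor {w0, w1}.
      p fails at w0, so \Box p is false at w0.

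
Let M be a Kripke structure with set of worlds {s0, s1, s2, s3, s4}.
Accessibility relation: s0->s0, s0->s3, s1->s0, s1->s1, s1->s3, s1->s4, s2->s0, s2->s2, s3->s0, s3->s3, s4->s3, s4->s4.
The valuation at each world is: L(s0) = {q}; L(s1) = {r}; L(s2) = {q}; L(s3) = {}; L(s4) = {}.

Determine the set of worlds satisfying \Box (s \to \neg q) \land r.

Recall that \Box ψ holds at a world iff ψ holds at every accessible world, and \Diamond ψ holds iff ψ holds at some accessible world.
Let φ = \Box (s \to \neg q) \land r. Evaluate φ at each world:
  s0 (successors {s0, s3}): φ is false.
  s1 (successors {s0, s1, s3, s4}): φ is true.
  s2 (successors {s0, s2}): φ is false.
  s3 (successors {s0, s3}): φ is false.
  s4 (successors {s3, s4}): φ is false.
For instance, at s4:
  At s4: \Box (s \to \neg q) is true, r is false, so \Box (s \to \neg q) \land r is false.
    At s4: \Box (s \to \neg q) requires s \to \neg q at every successor {s3, s4}.
      At s3: s \to \neg q is true.
      At s4: s \to \neg q is true.
    So \Box (s \to \neg q) is true at s4.
Satisfying worlds: {s1}

s1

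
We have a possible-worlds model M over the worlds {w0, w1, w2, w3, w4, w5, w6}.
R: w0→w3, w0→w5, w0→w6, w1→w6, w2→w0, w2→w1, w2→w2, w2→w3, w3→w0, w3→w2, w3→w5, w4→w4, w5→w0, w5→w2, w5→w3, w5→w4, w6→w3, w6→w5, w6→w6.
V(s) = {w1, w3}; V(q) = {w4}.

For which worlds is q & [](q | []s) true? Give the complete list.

Let φ = q & [](q | []s). Evaluate φ at each world:
  w0 (successors {w3, w5, w6}): φ is false.
  w1 (successors {w6}): φ is false.
  w2 (successors {w0, w1, w2, w3}): φ is false.
  w3 (successors {w0, w2, w5}): φ is false.
  w4 (successors {w4}): φ is true.
  w5 (successors {w0, w2, w3, w4}): φ is false.
  w6 (successors {w3, w5, w6}): φ is false.
For instance, at w4:
  At w4: q is true, [](q | []s) is true, so q & [](q | []s) is true.
    At w4: [](q | []s) requires q | []s at every successor {w4}.
      At w4: q | []s is true.
    So [](q | []s) is true at w4.
Satisfying worlds: {w4}

w4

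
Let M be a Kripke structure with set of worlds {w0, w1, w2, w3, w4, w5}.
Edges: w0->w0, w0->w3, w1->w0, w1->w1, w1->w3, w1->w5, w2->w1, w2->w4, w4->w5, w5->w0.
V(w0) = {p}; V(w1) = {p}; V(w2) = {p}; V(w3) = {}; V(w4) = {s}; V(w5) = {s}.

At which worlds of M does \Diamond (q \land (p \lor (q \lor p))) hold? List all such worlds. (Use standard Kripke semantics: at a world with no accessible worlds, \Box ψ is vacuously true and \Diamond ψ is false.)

Let φ = \Diamond (q \land (p \lor (q \lor p))). Evaluate φ at each world:
  w0 (successors {w0, w3}): φ is false.
  w1 (successors {w0, w1, w3, w5}): φ is false.
  w2 (successors {w1, w4}): φ is false.
  w3 (successors ∅): φ is false.
  w4 (successors {w5}): φ is false.
  w5 (successors {w0}): φ is false.
For instance, at w1:
  At w1: \Diamond (q \land (p \lor (q \lor p))) requires q \land (p \lor (q \lor p)) at some successor in {w0, w1, w3, w5}.
    At w0: q \land (p \lor (q \lor p)) is false.
    At w1: q \land (p \lor (q \lor p)) is false.
    At w3: q \land (p \lor (q \lor p)) is false.
    At w5: q \land (p \lor (q \lor p)) is false.
  So \Diamond (q \land (p \lor (q \lor p))) is false at w1.
Satisfying worlds: none.

none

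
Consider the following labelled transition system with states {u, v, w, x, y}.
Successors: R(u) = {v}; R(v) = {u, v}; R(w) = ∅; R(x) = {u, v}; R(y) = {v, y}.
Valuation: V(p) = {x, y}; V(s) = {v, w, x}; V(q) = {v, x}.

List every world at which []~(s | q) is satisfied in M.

Let φ = []~(s | q). Evaluate φ at each world:
  u (successors {v}): φ is false.
  v (successors {u, v}): φ is false.
  w (successors ∅): φ is true.
  x (successors {u, v}): φ is false.
  y (successors {v, y}): φ is false.
For instance, at u:
  At u: []~(s | q) requires ~(s | q) at every successor {v}.
    ~(s | q) fails at v, so []~(s | q) is false at u.
Satisfying worlds: {w}

w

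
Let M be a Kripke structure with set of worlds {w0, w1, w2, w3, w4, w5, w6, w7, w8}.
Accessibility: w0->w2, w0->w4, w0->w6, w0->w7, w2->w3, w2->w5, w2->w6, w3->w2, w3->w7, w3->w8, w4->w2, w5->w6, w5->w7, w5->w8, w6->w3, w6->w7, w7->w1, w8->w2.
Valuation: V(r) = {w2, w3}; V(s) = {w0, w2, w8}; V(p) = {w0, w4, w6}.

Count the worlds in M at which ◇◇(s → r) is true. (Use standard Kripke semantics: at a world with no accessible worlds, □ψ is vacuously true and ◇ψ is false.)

Recall that ◇ψ holds at a world iff ψ holds at some accessible world.
Let φ = ◇◇(s → r). Evaluate φ at each world:
  w0 (successors {w2, w4, w6, w7}): φ is true.
  w1 (successors ∅): φ is false.
  w2 (successors {w3, w5, w6}): φ is true.
  w3 (successors {w2, w7, w8}): φ is true.
  w4 (successors {w2}): φ is true.
  w5 (successors {w6, w7, w8}): φ is true.
  w6 (successors {w3, w7}): φ is true.
  w7 (successors {w1}): φ is false.
  w8 (successors {w2}): φ is true.
For instance, at w2:
  At w2: ◇◇(s → r) requires ◇(s → r) at some successor in {w3, w5, w6}.
    ◇(s → r) holds at w3, so ◇◇(s → r) is true at w2.
      At w3: ◇(s → r) requires s → r at some successor in {w2, w7, w8}.
        s → r holds at w2, so ◇(s → r) is true at w3.
Satisfying worlds: {w0, w2, w3, w4, w5, w6, w8}

7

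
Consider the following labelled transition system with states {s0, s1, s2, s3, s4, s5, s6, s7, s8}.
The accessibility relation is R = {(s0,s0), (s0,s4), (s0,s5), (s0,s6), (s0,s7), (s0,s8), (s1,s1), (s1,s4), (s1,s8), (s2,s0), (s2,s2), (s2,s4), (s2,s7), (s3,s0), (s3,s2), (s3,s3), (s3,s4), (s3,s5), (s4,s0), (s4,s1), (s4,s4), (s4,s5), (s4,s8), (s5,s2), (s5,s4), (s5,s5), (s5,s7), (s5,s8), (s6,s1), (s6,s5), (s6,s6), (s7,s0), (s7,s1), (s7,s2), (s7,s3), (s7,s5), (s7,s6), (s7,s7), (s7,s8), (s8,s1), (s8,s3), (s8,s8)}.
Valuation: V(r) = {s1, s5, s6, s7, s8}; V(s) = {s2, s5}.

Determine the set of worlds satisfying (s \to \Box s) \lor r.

Recall that \Box ψ holds at a world iff ψ holds at every accessible world, and \Diamond ψ holds iff ψ holds at some accessible world.
Let φ = (s \to \Box s) \lor r. Evaluate φ at each world:
  s0 (successors {s0, s4, s5, s6, s7, s8}): φ is true.
  s1 (successors {s1, s4, s8}): φ is true.
  s2 (successors {s0, s2, s4, s7}): φ is false.
  s3 (successors {s0, s2, s3, s4, s5}): φ is true.
  s4 (successors {s0, s1, s4, s5, s8}): φ is true.
  s5 (successors {s2, s4, s5, s7, s8}): φ is true.
  s6 (successors {s1, s5, s6}): φ is true.
  s7 (successors {s0, s1, s2, s3, s5, s6, s7, s8}): φ is true.
  s8 (successors {s1, s3, s8}): φ is true.
For instance, at s3:
  At s3: s \to \Box s is true, r is false, so (s \to \Box s) \lor r is true.
    At s3: s is false, \Box s is false, so s \to \Box s is true.
      At s3: \Box s requires s at every successor {s0, s2, s3, s4, s5}.
        s fails at s0, so \Box s is false at s3.
Satisfying worlds: {s0, s1, s3, s4, s5, s6, s7, s8}

s0, s1, s3, s4, s5, s6, s7, s8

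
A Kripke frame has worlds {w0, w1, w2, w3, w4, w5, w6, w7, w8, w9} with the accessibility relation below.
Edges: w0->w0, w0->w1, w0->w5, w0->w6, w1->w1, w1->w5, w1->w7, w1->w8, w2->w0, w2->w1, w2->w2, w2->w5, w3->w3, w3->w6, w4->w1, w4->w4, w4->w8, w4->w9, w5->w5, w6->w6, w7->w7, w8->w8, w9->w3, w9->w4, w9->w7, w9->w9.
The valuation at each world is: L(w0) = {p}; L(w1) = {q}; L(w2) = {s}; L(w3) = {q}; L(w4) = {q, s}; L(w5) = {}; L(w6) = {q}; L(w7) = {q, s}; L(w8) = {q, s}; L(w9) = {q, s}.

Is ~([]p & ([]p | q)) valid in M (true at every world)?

Let φ = ~([]p & ([]p | q)). Evaluate φ at each world:
  w0 (successors {w0, w1, w5, w6}): φ is true.
  w1 (successors {w1, w5, w7, w8}): φ is true.
  w2 (successors {w0, w1, w2, w5}): φ is true.
  w3 (successors {w3, w6}): φ is true.
  w4 (successors {w1, w4, w8, w9}): φ is true.
  w5 (successors {w5}): φ is true.
  w6 (successors {w6}): φ is true.
  w7 (successors {w7}): φ is true.
  w8 (successors {w8}): φ is true.
  w9 (successors {w3, w4, w7, w9}): φ is true.
For instance, at w9:
  At w9: []p & ([]p | q) is false, so ~([]p & ([]p | q)) is true.
    At w9: []p is false, []p | q is true, so []p & ([]p | q) is false.
      At w9: []p requires p at every successor {w3, w4, w7, w9}.
        p fails at w3, so []p is false at w9.
      At w9: []p is false, q is true, so []p | q is true.

Yes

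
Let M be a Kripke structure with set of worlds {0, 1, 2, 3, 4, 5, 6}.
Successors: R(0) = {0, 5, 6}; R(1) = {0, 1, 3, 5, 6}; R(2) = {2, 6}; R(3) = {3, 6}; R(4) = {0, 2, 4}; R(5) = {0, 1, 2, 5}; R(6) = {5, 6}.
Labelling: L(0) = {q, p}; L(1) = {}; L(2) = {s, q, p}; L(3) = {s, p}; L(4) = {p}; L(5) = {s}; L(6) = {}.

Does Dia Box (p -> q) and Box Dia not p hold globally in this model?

No

Let φ = Dia Box (p -> q) and Box Dia not p. Evaluate φ at each world:
  0 (successors {0, 5, 6}): φ is true.
  1 (successors {0, 1, 3, 5, 6}): φ is true.
  2 (successors {2, 6}): φ is true.
  3 (successors {3, 6}): φ is true.
  4 (successors {0, 2, 4}): φ is false.
  5 (successors {0, 1, 2, 5}): φ is true.
  6 (successors {5, 6}): φ is true.
Detail at 4 (counterexample):
  At 4: Dia Box (p -> q) is true, Box Dia not p is false, so Dia Box (p -> q) and Box Dia not p is false.
    At 4: Dia Box (p -> q) requires Box (p -> q) at some successor in {0, 2, 4}.
      Box (p -> q) holds at 0, so Dia Box (p -> q) is true at 4.
    At 4: Box Dia not p requires Dia not p at every successor {0, 2, 4}.
      Dia not p fails at 4, so Box Dia not p is false at 4.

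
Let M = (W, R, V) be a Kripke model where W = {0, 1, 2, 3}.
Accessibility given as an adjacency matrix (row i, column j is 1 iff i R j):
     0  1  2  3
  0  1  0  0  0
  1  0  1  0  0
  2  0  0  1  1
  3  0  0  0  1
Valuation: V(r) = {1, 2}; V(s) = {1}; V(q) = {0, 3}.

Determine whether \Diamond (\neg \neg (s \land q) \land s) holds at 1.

No

At 1: \Diamond (\neg \neg (s \land q) \land s) requires \neg \neg (s \land q) \land s at some successor in {1}.
  At 1: \neg \neg (s \land q) \land s is false.
So \Diamond (\neg \neg (s \land q) \land s) is false at 1.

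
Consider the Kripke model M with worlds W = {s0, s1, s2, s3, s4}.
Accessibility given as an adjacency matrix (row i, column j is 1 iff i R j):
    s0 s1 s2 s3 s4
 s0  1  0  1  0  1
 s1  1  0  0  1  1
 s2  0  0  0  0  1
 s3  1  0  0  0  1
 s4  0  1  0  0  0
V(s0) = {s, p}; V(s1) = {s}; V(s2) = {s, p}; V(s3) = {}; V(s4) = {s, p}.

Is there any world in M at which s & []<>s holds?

Yes

Let φ = s & []<>s. Evaluate φ at each world:
  s0 (successors {s0, s2, s4}): φ is true.
  s1 (successors {s0, s3, s4}): φ is true.
  s2 (successors {s4}): φ is true.
  s3 (successors {s0, s4}): φ is false.
  s4 (successors {s1}): φ is true.
Detail at s0 (witness):
  At s0: s is true, []<>s is true, so s & []<>s is true.
    At s0: []<>s requires <>s at every successor {s0, s2, s4}.
      At s0: <>s is true.
      At s2: <>s is true.
      At s4: <>s is true.
    So []<>s is true at s0.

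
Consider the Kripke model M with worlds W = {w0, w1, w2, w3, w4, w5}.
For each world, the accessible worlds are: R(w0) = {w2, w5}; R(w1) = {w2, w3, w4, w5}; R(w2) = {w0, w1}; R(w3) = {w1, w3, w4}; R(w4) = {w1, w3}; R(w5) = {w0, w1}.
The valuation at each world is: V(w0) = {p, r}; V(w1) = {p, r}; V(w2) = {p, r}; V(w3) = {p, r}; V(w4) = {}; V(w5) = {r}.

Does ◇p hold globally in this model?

Yes

Recall that ◇ψ holds at a world iff ψ holds at some accessible world.
Let φ = ◇p. Evaluate φ at each world:
  w0 (successors {w2, w5}): φ is true.
  w1 (successors {w2, w3, w4, w5}): φ is true.
  w2 (successors {w0, w1}): φ is true.
  w3 (successors {w1, w3, w4}): φ is true.
  w4 (successors {w1, w3}): φ is true.
  w5 (successors {w0, w1}): φ is true.
For instance, at w1:
  At w1: ◇p requires p at some successor in {w2, w3, w4, w5}.
    p holds at w2, so ◇p is true at w1.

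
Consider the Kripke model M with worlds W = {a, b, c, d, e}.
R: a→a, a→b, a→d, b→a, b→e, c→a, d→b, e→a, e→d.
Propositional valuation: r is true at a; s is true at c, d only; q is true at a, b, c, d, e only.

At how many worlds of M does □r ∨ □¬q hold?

1

Recall that □ψ holds at a world iff ψ holds at every accessible world, and ◇ψ holds iff ψ holds at some accessible world.
Let φ = □r ∨ □¬q. Evaluate φ at each world:
  a (successors {a, b, d}): φ is false.
  b (successors {a, e}): φ is false.
  c (successors {a}): φ is true.
  d (successors {b}): φ is false.
  e (successors {a, d}): φ is false.
For instance, at d:
  At d: □r is false, □¬q is false, so □r ∨ □¬q is false.
    At d: □r requires r at every successor {b}.
      r fails at b, so □r is false at d.
    At d: □¬q requires ¬q at every successor {b}.
      ¬q fails at b, so □¬q is false at d.
Satisfying worlds: {c}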